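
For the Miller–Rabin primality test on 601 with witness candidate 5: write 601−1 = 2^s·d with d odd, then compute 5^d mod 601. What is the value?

601 − 1 = 600 = 2^3 · 75, so d = 75.
5^1 ≡ 5 (mod 601)
5^2 ≡ 5^2 = 25 ≡ 25 (mod 601)
5^4 ≡ 25^2 = 625 ≡ 24 (mod 601)
5^8 ≡ 24^2 = 576 ≡ 576 (mod 601)
5^16 ≡ 576^2 = 331776 ≡ 24 (mod 601)
5^32 ≡ 24^2 = 576 ≡ 576 (mod 601)
5^64 ≡ 576^2 = 331776 ≡ 24 (mod 601)
75 = 64 + 8 + 2 + 1 in binary powers of 2.
So 5^75 ≡ 24 · 576 · 25 · 5 ≡ 125 (mod 601).
Squaring chain: 125 → 600 → 1; reaches −1, so base 5 does not prove 601 composite.

125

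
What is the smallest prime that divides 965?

965 is odd.
Digit sum 20, not divisible by 3.
Ends in 5: divisible by 5.

5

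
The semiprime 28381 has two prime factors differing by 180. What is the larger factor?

281

Since p = q + 180, we have 28381 = q(q + 180), so q² + 180q − 28381 = 0.
Discriminant: 180² + 4·28381 = 32400 + 113524 = 145924; √145924 = 382.
q = (−180 + 382)/2 = 101, and p = q + 180 = 281.
Check: 101 · 281 = 28381.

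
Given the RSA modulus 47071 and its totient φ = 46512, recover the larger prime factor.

φ(n) = (p−1)(q−1) = n − (p+q) + 1, so p + q = 47071 − 46512 + 1 = 560.
p and q are the roots of t² − 560t + 47071 = 0.
Discriminant: 560² − 4·47071 = 313600 − 188284 = 125316; √125316 = 354.
q = (560 − 354)/2 = 103, p = (560 + 354)/2 = 457.
Check: 103 · 457 = 47071.

457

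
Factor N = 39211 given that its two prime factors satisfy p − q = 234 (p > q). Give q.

Since p = q + 234, we have 39211 = q(q + 234), so q² + 234q − 39211 = 0.
Discriminant: 234² + 4·39211 = 54756 + 156844 = 211600; √211600 = 460.
q = (−234 + 460)/2 = 113, and p = q + 234 = 347.
Check: 113 · 347 = 39211.

113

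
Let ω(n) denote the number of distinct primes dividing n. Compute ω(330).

4

330 = 2 · 165
165 = 3 · 55
55 = 5 · 11
330 = 2 · 3 · 5 · 11, which has 4 distinct prime factors.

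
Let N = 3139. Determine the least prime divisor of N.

43

3139 is odd.
Digit sum 16, not divisible by 3.
Ends in 9: not divisible by 5.
7: 3139 = 7·448 + 3
11: 3139 = 11·285 + 4
13: 3139 = 13·241 + 6
17: 3139 = 17·184 + 11
19: 3139 = 19·165 + 4
23: 3139 = 23·136 + 11
29: 3139 = 29·108 + 7
31: 3139 = 31·101 + 8
37: 3139 = 37·84 + 31
41: 3139 = 41·76 + 23
43: 3139 = 43·73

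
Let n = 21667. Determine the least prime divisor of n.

47

21667 is odd.
Digit sum 22, not divisible by 3.
Ends in 7: not divisible by 5.
7: 21667 = 7·3095 + 2
11: 21667 = 11·1969 + 8
13: 21667 = 13·1666 + 9
17: 21667 = 17·1274 + 9
19: 21667 = 19·1140 + 7
23: 21667 = 23·942 + 1
29: 21667 = 29·747 + 4
31: 21667 = 31·698 + 29
37: 21667 = 37·585 + 22
41: 21667 = 41·528 + 19
43: 21667 = 43·503 + 38
47: 21667 = 47·461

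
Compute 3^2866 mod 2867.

1095

3^1 ≡ 3 (mod 2867)
3^2 ≡ 3^2 = 9 ≡ 9 (mod 2867)
3^4 ≡ 9^2 = 81 ≡ 81 (mod 2867)
3^8 ≡ 81^2 = 6561 ≡ 827 (mod 2867)
3^16 ≡ 827^2 = 683929 ≡ 1583 (mod 2867)
3^32 ≡ 1583^2 = 2505889 ≡ 131 (mod 2867)
3^64 ≡ 131^2 = 17161 ≡ 2826 (mod 2867)
3^128 ≡ 2826^2 = 7986276 ≡ 1681 (mod 2867)
3^256 ≡ 1681^2 = 2825761 ≡ 1766 (mod 2867)
3^512 ≡ 1766^2 = 3118756 ≡ 2327 (mod 2867)
3^1024 ≡ 2327^2 = 5414929 ≡ 2033 (mod 2867)
3^2048 ≡ 2033^2 = 4133089 ≡ 1742 (mod 2867)
2866 = 2048 + 512 + 256 + 32 + 16 + 2 in binary powers of 2.
So 3^2866 ≡ 1742 · 2327 · 1766 · 131 · 1583 · 9 ≡ 1095 (mod 2867).
Since 1095 ≠ 1, base 3 is a Fermat witness: 2867 is composite.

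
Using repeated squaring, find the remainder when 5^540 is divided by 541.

5^1 ≡ 5 (mod 541)
5^2 ≡ 5^2 = 25 ≡ 25 (mod 541)
5^4 ≡ 25^2 = 625 ≡ 84 (mod 541)
5^8 ≡ 84^2 = 7056 ≡ 23 (mod 541)
5^16 ≡ 23^2 = 529 ≡ 529 (mod 541)
5^32 ≡ 529^2 = 279841 ≡ 144 (mod 541)
5^64 ≡ 144^2 = 20736 ≡ 178 (mod 541)
5^128 ≡ 178^2 = 31684 ≡ 306 (mod 541)
5^256 ≡ 306^2 = 93636 ≡ 43 (mod 541)
5^512 ≡ 43^2 = 1849 ≡ 226 (mod 541)
540 = 512 + 16 + 8 + 4 in binary powers of 2.
So 5^540 ≡ 226 · 529 · 23 · 84 ≡ 1 (mod 541).
Since the result is 1, base 5 gives no evidence that 541 is composite.

1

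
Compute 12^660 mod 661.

1

12^1 ≡ 12 (mod 661)
12^2 ≡ 12^2 = 144 ≡ 144 (mod 661)
12^4 ≡ 144^2 = 20736 ≡ 245 (mod 661)
12^8 ≡ 245^2 = 60025 ≡ 535 (mod 661)
12^16 ≡ 535^2 = 286225 ≡ 12 (mod 661)
12^32 ≡ 12^2 = 144 ≡ 144 (mod 661)
12^64 ≡ 144^2 = 20736 ≡ 245 (mod 661)
12^128 ≡ 245^2 = 60025 ≡ 535 (mod 661)
12^256 ≡ 535^2 = 286225 ≡ 12 (mod 661)
12^512 ≡ 12^2 = 144 ≡ 144 (mod 661)
660 = 512 + 128 + 16 + 4 in binary powers of 2.
So 12^660 ≡ 144 · 535 · 12 · 245 ≡ 1 (mod 661).
Since the result is 1, base 12 gives no evidence that 661 is composite.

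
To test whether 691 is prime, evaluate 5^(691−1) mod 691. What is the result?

5^1 ≡ 5 (mod 691)
5^2 ≡ 5^2 = 25 ≡ 25 (mod 691)
5^4 ≡ 25^2 = 625 ≡ 625 (mod 691)
5^8 ≡ 625^2 = 390625 ≡ 210 (mod 691)
5^16 ≡ 210^2 = 44100 ≡ 567 (mod 691)
5^32 ≡ 567^2 = 321489 ≡ 174 (mod 691)
5^64 ≡ 174^2 = 30276 ≡ 563 (mod 691)
5^128 ≡ 563^2 = 316969 ≡ 491 (mod 691)
5^256 ≡ 491^2 = 241081 ≡ 613 (mod 691)
5^512 ≡ 613^2 = 375769 ≡ 556 (mod 691)
690 = 512 + 128 + 32 + 16 + 2 in binary powers of 2.
So 5^690 ≡ 556 · 491 · 174 · 567 · 25 ≡ 1 (mod 691).
Since the result is 1, base 5 gives no evidence that 691 is composite.

1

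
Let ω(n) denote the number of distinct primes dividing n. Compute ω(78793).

78793 = 11 · 7163
7163 = 13 · 551
551 = 19 · 29
78793 = 11 · 13 · 19 · 29, which has 4 distinct prime factors.

4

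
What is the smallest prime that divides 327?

3

327 is odd.
Digit sum 12, divisible by 3.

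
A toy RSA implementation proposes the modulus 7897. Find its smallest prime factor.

7897 is odd.
Digit sum 31, not divisible by 3.
Ends in 7: not divisible by 5.
7: 7897 = 7·1128 + 1
11: 7897 = 11·717 + 10
13: 7897 = 13·607 + 6
17: 7897 = 17·464 + 9
19: 7897 = 19·415 + 12
23: 7897 = 23·343 + 8
29: 7897 = 29·272 + 9
31: 7897 = 31·254 + 23
37: 7897 = 37·213 + 16
41: 7897 = 41·192 + 25
43: 7897 = 43·183 + 28
47: 7897 = 47·168 + 1
53: 7897 = 53·149

53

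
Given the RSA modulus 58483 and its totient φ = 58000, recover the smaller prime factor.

233

φ(n) = (p−1)(q−1) = n − (p+q) + 1, so p + q = 58483 − 58000 + 1 = 484.
p and q are the roots of t² − 484t + 58483 = 0.
Discriminant: 484² − 4·58483 = 234256 − 233932 = 324; √324 = 18.
q = (484 − 18)/2 = 233, p = (484 + 18)/2 = 251.
Check: 233 · 251 = 58483.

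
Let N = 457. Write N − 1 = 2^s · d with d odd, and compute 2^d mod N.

457 − 1 = 456 = 2^3 · 57, so d = 57.
2^1 ≡ 2 (mod 457)
2^2 ≡ 2^2 = 4 ≡ 4 (mod 457)
2^4 ≡ 4^2 = 16 ≡ 16 (mod 457)
2^8 ≡ 16^2 = 256 ≡ 256 (mod 457)
2^16 ≡ 256^2 = 65536 ≡ 185 (mod 457)
2^32 ≡ 185^2 = 34225 ≡ 407 (mod 457)
57 = 32 + 16 + 8 + 1 in binary powers of 2.
So 2^57 ≡ 407 · 185 · 256 · 2 ≡ 348 (mod 457).
Squaring chain: 348 → 456 → 1; reaches −1, so base 2 does not prove 457 composite.

348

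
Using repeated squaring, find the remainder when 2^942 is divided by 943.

496

2^1 ≡ 2 (mod 943)
2^2 ≡ 2^2 = 4 ≡ 4 (mod 943)
2^4 ≡ 4^2 = 16 ≡ 16 (mod 943)
2^8 ≡ 16^2 = 256 ≡ 256 (mod 943)
2^16 ≡ 256^2 = 65536 ≡ 469 (mod 943)
2^32 ≡ 469^2 = 219961 ≡ 242 (mod 943)
2^64 ≡ 242^2 = 58564 ≡ 98 (mod 943)
2^128 ≡ 98^2 = 9604 ≡ 174 (mod 943)
2^256 ≡ 174^2 = 30276 ≡ 100 (mod 943)
2^512 ≡ 100^2 = 10000 ≡ 570 (mod 943)
942 = 512 + 256 + 128 + 32 + 8 + 4 + 2 in binary powers of 2.
So 2^942 ≡ 570 · 100 · 174 · 242 · 256 · 16 · 4 ≡ 496 (mod 943).
Since 496 ≠ 1, base 2 is a Fermat witness: 943 is composite.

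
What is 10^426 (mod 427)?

10^1 ≡ 10 (mod 427)
10^2 ≡ 10^2 = 100 ≡ 100 (mod 427)
10^4 ≡ 100^2 = 10000 ≡ 179 (mod 427)
10^8 ≡ 179^2 = 32041 ≡ 16 (mod 427)
10^16 ≡ 16^2 = 256 ≡ 256 (mod 427)
10^32 ≡ 256^2 = 65536 ≡ 205 (mod 427)
10^64 ≡ 205^2 = 42025 ≡ 179 (mod 427)
10^128 ≡ 179^2 = 32041 ≡ 16 (mod 427)
10^256 ≡ 16^2 = 256 ≡ 256 (mod 427)
426 = 256 + 128 + 32 + 8 + 2 in binary powers of 2.
So 10^426 ≡ 256 · 16 · 205 · 16 · 100 ≡ 393 (mod 427).
Since 393 ≠ 1, base 10 is a Fermat witness: 427 is composite.

393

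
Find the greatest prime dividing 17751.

97

17751 = 3 · 5917
5917 = 61 · 97
97 is prime.
So 17751 = 3 · 61 · 97; the largest prime factor is 97.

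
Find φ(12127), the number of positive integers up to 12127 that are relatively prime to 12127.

11880

Factor: 12127 = 67 · 181.
φ(12127) = (67−1) · (181−1) = 66 · 180 = 11880.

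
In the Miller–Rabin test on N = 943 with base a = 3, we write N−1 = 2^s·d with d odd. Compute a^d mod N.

943 − 1 = 942 = 2^1 · 471, so d = 471.
3^1 ≡ 3 (mod 943)
3^2 ≡ 3^2 = 9 ≡ 9 (mod 943)
3^4 ≡ 9^2 = 81 ≡ 81 (mod 943)
3^8 ≡ 81^2 = 6561 ≡ 903 (mod 943)
3^16 ≡ 903^2 = 815409 ≡ 657 (mod 943)
3^32 ≡ 657^2 = 431649 ≡ 698 (mod 943)
3^64 ≡ 698^2 = 487204 ≡ 616 (mod 943)
3^128 ≡ 616^2 = 379456 ≡ 370 (mod 943)
3^256 ≡ 370^2 = 136900 ≡ 165 (mod 943)
471 = 256 + 128 + 64 + 16 + 4 + 2 + 1 in binary powers of 2.
So 3^471 ≡ 165 · 370 · 616 · 657 · 81 · 9 · 3 ≡ 547 (mod 943).
Squaring chain: 547; never reaches −1, so base 3 is a Miller–Rabin witness that 943 is composite.

547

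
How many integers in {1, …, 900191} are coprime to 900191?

867928

Factor: 900191 = 47 · 107 · 179.
φ(900191) = (47−1) · (107−1) · (179−1) = 46 · 106 · 178 = 867928.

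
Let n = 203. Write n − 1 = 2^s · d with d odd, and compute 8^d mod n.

155

203 − 1 = 202 = 2^1 · 101, so d = 101.
8^1 ≡ 8 (mod 203)
8^2 ≡ 8^2 = 64 ≡ 64 (mod 203)
8^4 ≡ 64^2 = 4096 ≡ 36 (mod 203)
8^8 ≡ 36^2 = 1296 ≡ 78 (mod 203)
8^16 ≡ 78^2 = 6084 ≡ 197 (mod 203)
8^32 ≡ 197^2 = 38809 ≡ 36 (mod 203)
8^64 ≡ 36^2 = 1296 ≡ 78 (mod 203)
101 = 64 + 32 + 4 + 1 in binary powers of 2.
So 8^101 ≡ 78 · 36 · 36 · 8 ≡ 155 (mod 203).
Squaring chain: 155; never reaches −1, so base 8 is a Miller–Rabin witness that 203 is composite.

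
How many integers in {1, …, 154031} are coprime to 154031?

142560

Factor: 154031 = 23 · 37 · 181.
φ(154031) = (23−1) · (37−1) · (181−1) = 22 · 36 · 180 = 142560.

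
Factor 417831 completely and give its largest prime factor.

417831 = 3 · 139277
139277 = 41 · 3397
3397 = 43 · 79
79 is prime.
So 417831 = 3 · 41 · 43 · 79; the largest prime factor is 79.

79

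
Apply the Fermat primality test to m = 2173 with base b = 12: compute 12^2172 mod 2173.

12^1 ≡ 12 (mod 2173)
12^2 ≡ 12^2 = 144 ≡ 144 (mod 2173)
12^4 ≡ 144^2 = 20736 ≡ 1179 (mod 2173)
12^8 ≡ 1179^2 = 1390041 ≡ 1494 (mod 2173)
12^16 ≡ 1494^2 = 2232036 ≡ 365 (mod 2173)
12^32 ≡ 365^2 = 133225 ≡ 672 (mod 2173)
12^64 ≡ 672^2 = 451584 ≡ 1773 (mod 2173)
12^128 ≡ 1773^2 = 3143529 ≡ 1371 (mod 2173)
12^256 ≡ 1371^2 = 1879641 ≡ 2169 (mod 2173)
12^512 ≡ 2169^2 = 4704561 ≡ 16 (mod 2173)
12^1024 ≡ 16^2 = 256 ≡ 256 (mod 2173)
12^2048 ≡ 256^2 = 65536 ≡ 346 (mod 2173)
2172 = 2048 + 64 + 32 + 16 + 8 + 4 in binary powers of 2.
So 12^2172 ≡ 346 · 1773 · 672 · 365 · 1494 · 1179 ≡ 148 (mod 2173).
Since 148 ≠ 1, base 12 is a Fermat witness: 2173 is composite.

148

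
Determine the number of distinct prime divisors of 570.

4

570 = 2 · 285
285 = 3 · 95
95 = 5 · 19
570 = 2 · 3 · 5 · 19, which has 4 distinct prime factors.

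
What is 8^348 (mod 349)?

1

8^1 ≡ 8 (mod 349)
8^2 ≡ 8^2 = 64 ≡ 64 (mod 349)
8^4 ≡ 64^2 = 4096 ≡ 257 (mod 349)
8^8 ≡ 257^2 = 66049 ≡ 88 (mod 349)
8^16 ≡ 88^2 = 7744 ≡ 66 (mod 349)
8^32 ≡ 66^2 = 4356 ≡ 168 (mod 349)
8^64 ≡ 168^2 = 28224 ≡ 304 (mod 349)
8^128 ≡ 304^2 = 92416 ≡ 280 (mod 349)
8^256 ≡ 280^2 = 78400 ≡ 224 (mod 349)
348 = 256 + 64 + 16 + 8 + 4 in binary powers of 2.
So 8^348 ≡ 224 · 304 · 66 · 88 · 257 ≡ 1 (mod 349).
Since the result is 1, base 8 gives no evidence that 349 is composite.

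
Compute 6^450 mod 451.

6^1 ≡ 6 (mod 451)
6^2 ≡ 6^2 = 36 ≡ 36 (mod 451)
6^4 ≡ 36^2 = 1296 ≡ 394 (mod 451)
6^8 ≡ 394^2 = 155236 ≡ 92 (mod 451)
6^16 ≡ 92^2 = 8464 ≡ 346 (mod 451)
6^32 ≡ 346^2 = 119716 ≡ 201 (mod 451)
6^64 ≡ 201^2 = 40401 ≡ 262 (mod 451)
6^128 ≡ 262^2 = 68644 ≡ 92 (mod 451)
6^256 ≡ 92^2 = 8464 ≡ 346 (mod 451)
450 = 256 + 128 + 64 + 2 in binary powers of 2.
So 6^450 ≡ 346 · 92 · 262 · 36 ≡ 155 (mod 451).
Since 155 ≠ 1, base 6 is a Fermat witness: 451 is composite.

155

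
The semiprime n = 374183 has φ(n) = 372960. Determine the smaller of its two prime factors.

φ(n) = (p−1)(q−1) = n − (p+q) + 1, so p + q = 374183 − 372960 + 1 = 1224.
p and q are the roots of t² − 1224t + 374183 = 0.
Discriminant: 1224² − 4·374183 = 1498176 − 1496732 = 1444; √1444 = 38.
q = (1224 − 38)/2 = 593, p = (1224 + 38)/2 = 631.
Check: 593 · 631 = 374183.

593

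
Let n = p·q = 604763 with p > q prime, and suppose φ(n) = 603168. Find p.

φ(n) = (p−1)(q−1) = n − (p+q) + 1, so p + q = 604763 − 603168 + 1 = 1596.
p and q are the roots of t² − 1596t + 604763 = 0.
Discriminant: 1596² − 4·604763 = 2547216 − 2419052 = 128164; √128164 = 358.
q = (1596 − 358)/2 = 619, p = (1596 + 358)/2 = 977.
Check: 619 · 977 = 604763.

977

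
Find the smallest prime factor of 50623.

23

50623 is odd.
Digit sum 16, not divisible by 3.
Ends in 3: not divisible by 5.
7: 50623 = 7·7231 + 6
11: 50623 = 11·4602 + 1
13: 50623 = 13·3894 + 1
17: 50623 = 17·2977 + 14
19: 50623 = 19·2664 + 7
23: 50623 = 23·2201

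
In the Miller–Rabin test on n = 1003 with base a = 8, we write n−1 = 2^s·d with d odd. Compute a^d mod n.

1003 − 1 = 1002 = 2^1 · 501, so d = 501.
8^1 ≡ 8 (mod 1003)
8^2 ≡ 8^2 = 64 ≡ 64 (mod 1003)
8^4 ≡ 64^2 = 4096 ≡ 84 (mod 1003)
8^8 ≡ 84^2 = 7056 ≡ 35 (mod 1003)
8^16 ≡ 35^2 = 1225 ≡ 222 (mod 1003)
8^32 ≡ 222^2 = 49284 ≡ 137 (mod 1003)
8^64 ≡ 137^2 = 18769 ≡ 715 (mod 1003)
8^128 ≡ 715^2 = 511225 ≡ 698 (mod 1003)
8^256 ≡ 698^2 = 487204 ≡ 749 (mod 1003)
501 = 256 + 128 + 64 + 32 + 16 + 4 + 1 in binary powers of 2.
So 8^501 ≡ 749 · 698 · 715 · 137 · 222 · 84 · 8 ≡ 791 (mod 1003).
Squaring chain: 791; never reaches −1, so base 8 is a Miller–Rabin witness that 1003 is composite.

791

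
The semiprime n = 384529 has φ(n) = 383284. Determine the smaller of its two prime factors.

563

φ(n) = (p−1)(q−1) = n − (p+q) + 1, so p + q = 384529 − 383284 + 1 = 1246.
p and q are the roots of t² − 1246t + 384529 = 0.
Discriminant: 1246² − 4·384529 = 1552516 − 1538116 = 14400; √14400 = 120.
q = (1246 − 120)/2 = 563, p = (1246 + 120)/2 = 683.
Check: 563 · 683 = 384529.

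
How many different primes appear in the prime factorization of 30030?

30030 = 2 · 15015
15015 = 3 · 5005
5005 = 5 · 1001
1001 = 7 · 143
143 = 11 · 13
30030 = 2 · 3 · 5 · 7 · 11 · 13, which has 6 distinct prime factors.

6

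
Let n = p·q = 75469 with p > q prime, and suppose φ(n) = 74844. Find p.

φ(n) = (p−1)(q−1) = n − (p+q) + 1, so p + q = 75469 − 74844 + 1 = 626.
p and q are the roots of t² − 626t + 75469 = 0.
Discriminant: 626² − 4·75469 = 391876 − 301876 = 90000; √90000 = 300.
q = (626 − 300)/2 = 163, p = (626 + 300)/2 = 463.
Check: 163 · 463 = 75469.

463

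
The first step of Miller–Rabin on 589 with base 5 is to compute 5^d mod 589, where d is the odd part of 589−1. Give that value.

589 − 1 = 588 = 2^2 · 147, so d = 147.
5^1 ≡ 5 (mod 589)
5^2 ≡ 5^2 = 25 ≡ 25 (mod 589)
5^4 ≡ 25^2 = 625 ≡ 36 (mod 589)
5^8 ≡ 36^2 = 1296 ≡ 118 (mod 589)
5^16 ≡ 118^2 = 13924 ≡ 377 (mod 589)
5^32 ≡ 377^2 = 142129 ≡ 180 (mod 589)
5^64 ≡ 180^2 = 32400 ≡ 5 (mod 589)
5^128 ≡ 5^2 = 25 ≡ 25 (mod 589)
147 = 128 + 16 + 2 + 1 in binary powers of 2.
So 5^147 ≡ 25 · 377 · 25 · 5 ≡ 125 (mod 589).
Squaring chain: 125 → 311; never reaches −1, so base 5 is a Miller–Rabin witness that 589 is composite.

125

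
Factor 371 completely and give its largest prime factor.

371 = 7 · 53
53 is prime.
So 371 = 7 · 53; the largest prime factor is 53.

53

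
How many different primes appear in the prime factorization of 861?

861 = 3 · 287
287 = 7 · 41
861 = 3 · 7 · 41, which has 3 distinct prime factors.

3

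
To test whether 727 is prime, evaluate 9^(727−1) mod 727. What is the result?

1

9^1 ≡ 9 (mod 727)
9^2 ≡ 9^2 = 81 ≡ 81 (mod 727)
9^4 ≡ 81^2 = 6561 ≡ 18 (mod 727)
9^8 ≡ 18^2 = 324 ≡ 324 (mod 727)
9^16 ≡ 324^2 = 104976 ≡ 288 (mod 727)
9^32 ≡ 288^2 = 82944 ≡ 66 (mod 727)
9^64 ≡ 66^2 = 4356 ≡ 721 (mod 727)
9^128 ≡ 721^2 = 519841 ≡ 36 (mod 727)
9^256 ≡ 36^2 = 1296 ≡ 569 (mod 727)
9^512 ≡ 569^2 = 323761 ≡ 246 (mod 727)
726 = 512 + 128 + 64 + 16 + 4 + 2 in binary powers of 2.
So 9^726 ≡ 246 · 36 · 721 · 288 · 18 · 81 ≡ 1 (mod 727).
Since the result is 1, base 9 gives no evidence that 727 is composite.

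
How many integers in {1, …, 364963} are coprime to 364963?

345600

Factor: 364963 = 31 · 61 · 193.
φ(364963) = (31−1) · (61−1) · (193−1) = 30 · 60 · 192 = 345600.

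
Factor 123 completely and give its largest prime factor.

123 = 3 · 41
41 is prime.
So 123 = 3 · 41; the largest prime factor is 41.

41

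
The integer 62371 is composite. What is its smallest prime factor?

97

62371 is odd.
Digit sum 19, not divisible by 3.
Ends in 1: not divisible by 5.
7: 62371 = 7·8910 + 1
11: 62371 = 11·5670 + 1
13: 62371 = 13·4797 + 10
17: 62371 = 17·3668 + 15
19: 62371 = 19·3282 + 13
23: 62371 = 23·2711 + 18
29: 62371 = 29·2150 + 21
31: 62371 = 31·2011 + 30
37: 62371 = 37·1685 + 26
41: 62371 = 41·1521 + 10
43: 62371 = 43·1450 + 21
47: 62371 = 47·1327 + 2
53: 62371 = 53·1176 + 43
59: 62371 = 59·1057 + 8
61: 62371 = 61·1022 + 29
67: 62371 = 67·930 + 61
71: 62371 = 71·878 + 33
73: 62371 = 73·854 + 29
79: 62371 = 79·789 + 40
83: 62371 = 83·751 + 38
89: 62371 = 89·700 + 71
97: 62371 = 97·643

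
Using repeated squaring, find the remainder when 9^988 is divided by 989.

439

9^1 ≡ 9 (mod 989)
9^2 ≡ 9^2 = 81 ≡ 81 (mod 989)
9^4 ≡ 81^2 = 6561 ≡ 627 (mod 989)
9^8 ≡ 627^2 = 393129 ≡ 496 (mod 989)
9^16 ≡ 496^2 = 246016 ≡ 744 (mod 989)
9^32 ≡ 744^2 = 553536 ≡ 685 (mod 989)
9^64 ≡ 685^2 = 469225 ≡ 439 (mod 989)
9^128 ≡ 439^2 = 192721 ≡ 855 (mod 989)
9^256 ≡ 855^2 = 731025 ≡ 154 (mod 989)
9^512 ≡ 154^2 = 23716 ≡ 969 (mod 989)
988 = 512 + 256 + 128 + 64 + 16 + 8 + 4 in binary powers of 2.
So 9^988 ≡ 969 · 154 · 855 · 439 · 744 · 496 · 627 ≡ 439 (mod 989).
Since 439 ≠ 1, base 9 is a Fermat witness: 989 is composite.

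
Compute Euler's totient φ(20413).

Factor: 20413 = 137 · 149.
φ(20413) = (137−1) · (149−1) = 136 · 148 = 20128.

20128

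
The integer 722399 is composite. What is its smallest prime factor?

19

722399 is odd.
Digit sum 32, not divisible by 3.
Ends in 9: not divisible by 5.
7: 722399 = 7·103199 + 6
11: 722399 = 11·65672 + 7
13: 722399 = 13·55569 + 2
17: 722399 = 17·42494 + 1
19: 722399 = 19·38021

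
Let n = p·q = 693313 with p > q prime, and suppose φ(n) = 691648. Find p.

857

φ(n) = (p−1)(q−1) = n − (p+q) + 1, so p + q = 693313 − 691648 + 1 = 1666.
p and q are the roots of t² − 1666t + 693313 = 0.
Discriminant: 1666² − 4·693313 = 2775556 − 2773252 = 2304; √2304 = 48.
q = (1666 − 48)/2 = 809, p = (1666 + 48)/2 = 857.
Check: 809 · 857 = 693313.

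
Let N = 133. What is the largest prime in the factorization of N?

19

133 = 7 · 19
19 is prime.
So 133 = 7 · 19; the largest prime factor is 19.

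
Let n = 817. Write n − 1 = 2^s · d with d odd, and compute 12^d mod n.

512

817 − 1 = 816 = 2^4 · 51, so d = 51.
12^1 ≡ 12 (mod 817)
12^2 ≡ 12^2 = 144 ≡ 144 (mod 817)
12^4 ≡ 144^2 = 20736 ≡ 311 (mod 817)
12^8 ≡ 311^2 = 96721 ≡ 315 (mod 817)
12^16 ≡ 315^2 = 99225 ≡ 368 (mod 817)
12^32 ≡ 368^2 = 135424 ≡ 619 (mod 817)
51 = 32 + 16 + 2 + 1 in binary powers of 2.
So 12^51 ≡ 619 · 368 · 144 · 12 ≡ 512 (mod 817).
Squaring chain: 512 → 704 → 514 → 305; never reaches −1, so base 12 is a Miller–Rabin witness that 817 is composite.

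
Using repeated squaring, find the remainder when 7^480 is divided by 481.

417

7^1 ≡ 7 (mod 481)
7^2 ≡ 7^2 = 49 ≡ 49 (mod 481)
7^4 ≡ 49^2 = 2401 ≡ 477 (mod 481)
7^8 ≡ 477^2 = 227529 ≡ 16 (mod 481)
7^16 ≡ 16^2 = 256 ≡ 256 (mod 481)
7^32 ≡ 256^2 = 65536 ≡ 120 (mod 481)
7^64 ≡ 120^2 = 14400 ≡ 451 (mod 481)
7^128 ≡ 451^2 = 203401 ≡ 419 (mod 481)
7^256 ≡ 419^2 = 175561 ≡ 477 (mod 481)
480 = 256 + 128 + 64 + 32 in binary powers of 2.
So 7^480 ≡ 477 · 419 · 451 · 120 ≡ 417 (mod 481).
Since 417 ≠ 1, base 7 is a Fermat witness: 481 is composite.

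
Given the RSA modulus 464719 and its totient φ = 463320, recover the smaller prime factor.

φ(n) = (p−1)(q−1) = n − (p+q) + 1, so p + q = 464719 − 463320 + 1 = 1400.
p and q are the roots of t² − 1400t + 464719 = 0.
Discriminant: 1400² − 4·464719 = 1960000 − 1858876 = 101124; √101124 = 318.
q = (1400 − 318)/2 = 541, p = (1400 + 318)/2 = 859.
Check: 541 · 859 = 464719.

541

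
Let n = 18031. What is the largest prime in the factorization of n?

73

18031 = 13 · 1387
1387 = 19 · 73
73 is prime.
So 18031 = 13 · 19 · 73; the largest prime factor is 73.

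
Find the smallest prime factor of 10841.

37

10841 is odd.
Digit sum 14, not divisible by 3.
Ends in 1: not divisible by 5.
7: 10841 = 7·1548 + 5
11: 10841 = 11·985 + 6
13: 10841 = 13·833 + 12
17: 10841 = 17·637 + 12
19: 10841 = 19·570 + 11
23: 10841 = 23·471 + 8
29: 10841 = 29·373 + 24
31: 10841 = 31·349 + 22
37: 10841 = 37·293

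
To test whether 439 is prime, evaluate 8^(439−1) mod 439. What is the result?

8^1 ≡ 8 (mod 439)
8^2 ≡ 8^2 = 64 ≡ 64 (mod 439)
8^4 ≡ 64^2 = 4096 ≡ 145 (mod 439)
8^8 ≡ 145^2 = 21025 ≡ 392 (mod 439)
8^16 ≡ 392^2 = 153664 ≡ 14 (mod 439)
8^32 ≡ 14^2 = 196 ≡ 196 (mod 439)
8^64 ≡ 196^2 = 38416 ≡ 223 (mod 439)
8^128 ≡ 223^2 = 49729 ≡ 122 (mod 439)
8^256 ≡ 122^2 = 14884 ≡ 397 (mod 439)
438 = 256 + 128 + 32 + 16 + 4 + 2 in binary powers of 2.
So 8^438 ≡ 397 · 122 · 196 · 14 · 145 · 64 ≡ 1 (mod 439).
Since the result is 1, base 8 gives no evidence that 439 is composite.

1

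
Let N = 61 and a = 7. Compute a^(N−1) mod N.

1

7^1 ≡ 7 (mod 61)
7^2 ≡ 7^2 = 49 ≡ 49 (mod 61)
7^4 ≡ 49^2 = 2401 ≡ 22 (mod 61)
7^8 ≡ 22^2 = 484 ≡ 57 (mod 61)
7^16 ≡ 57^2 = 3249 ≡ 16 (mod 61)
7^32 ≡ 16^2 = 256 ≡ 12 (mod 61)
60 = 32 + 16 + 8 + 4 in binary powers of 2.
So 7^60 ≡ 12 · 16 · 57 · 22 ≡ 1 (mod 61).
Since the result is 1, base 7 gives no evidence that 61 is composite.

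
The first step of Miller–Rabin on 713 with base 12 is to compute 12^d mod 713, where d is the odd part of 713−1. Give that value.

633

713 − 1 = 712 = 2^3 · 89, so d = 89.
12^1 ≡ 12 (mod 713)
12^2 ≡ 12^2 = 144 ≡ 144 (mod 713)
12^4 ≡ 144^2 = 20736 ≡ 59 (mod 713)
12^8 ≡ 59^2 = 3481 ≡ 629 (mod 713)
12^16 ≡ 629^2 = 395641 ≡ 639 (mod 713)
12^32 ≡ 639^2 = 408321 ≡ 485 (mod 713)
12^64 ≡ 485^2 = 235225 ≡ 648 (mod 713)
89 = 64 + 16 + 8 + 1 in binary powers of 2.
So 12^89 ≡ 648 · 639 · 629 · 12 ≡ 633 (mod 713).
Squaring chain: 633 → 696 → 289; never reaches −1, so base 12 is a Miller–Rabin witness that 713 is composite.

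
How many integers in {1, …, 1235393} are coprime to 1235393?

1188864

Factor: 1235393 = 37 · 173 · 193.
φ(1235393) = (37−1) · (173−1) · (193−1) = 36 · 172 · 192 = 1188864.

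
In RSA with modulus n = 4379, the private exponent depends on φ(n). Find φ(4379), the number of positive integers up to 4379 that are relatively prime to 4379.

4200

Factor: 4379 = 29 · 151.
φ(4379) = (29−1) · (151−1) = 28 · 150 = 4200.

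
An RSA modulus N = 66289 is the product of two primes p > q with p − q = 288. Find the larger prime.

439

Since p = q + 288, we have 66289 = q(q + 288), so q² + 288q − 66289 = 0.
Discriminant: 288² + 4·66289 = 82944 + 265156 = 348100; √348100 = 590.
q = (−288 + 590)/2 = 151, and p = q + 288 = 439.
Check: 151 · 439 = 66289.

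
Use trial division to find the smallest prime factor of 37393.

37393 is odd.
Digit sum 25, not divisible by 3.
Ends in 3: not divisible by 5.
7: 37393 = 7·5341 + 6
11: 37393 = 11·3399 + 4
13: 37393 = 13·2876 + 5
17: 37393 = 17·2199 + 10
19: 37393 = 19·1968 + 1
23: 37393 = 23·1625 + 18
29: 37393 = 29·1289 + 12
31: 37393 = 31·1206 + 7
37: 37393 = 37·1010 + 23
41: 37393 = 41·912 + 1
43: 37393 = 43·869 + 26
47: 37393 = 47·795 + 28
53: 37393 = 53·705 + 28
59: 37393 = 59·633 + 46
61: 37393 = 61·613

61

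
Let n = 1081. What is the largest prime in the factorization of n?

47

1081 = 23 · 47
47 is prime.
So 1081 = 23 · 47; the largest prime factor is 47.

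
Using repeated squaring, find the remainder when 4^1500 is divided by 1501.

4^1 ≡ 4 (mod 1501)
4^2 ≡ 4^2 = 16 ≡ 16 (mod 1501)
4^4 ≡ 16^2 = 256 ≡ 256 (mod 1501)
4^8 ≡ 256^2 = 65536 ≡ 993 (mod 1501)
4^16 ≡ 993^2 = 986049 ≡ 1393 (mod 1501)
4^32 ≡ 1393^2 = 1940449 ≡ 1157 (mod 1501)
4^64 ≡ 1157^2 = 1338649 ≡ 1258 (mod 1501)
4^128 ≡ 1258^2 = 1582564 ≡ 510 (mod 1501)
4^256 ≡ 510^2 = 260100 ≡ 427 (mod 1501)
4^512 ≡ 427^2 = 182329 ≡ 708 (mod 1501)
4^1024 ≡ 708^2 = 501264 ≡ 1431 (mod 1501)
1500 = 1024 + 256 + 128 + 64 + 16 + 8 + 4 in binary powers of 2.
So 4^1500 ≡ 1431 · 427 · 510 · 1258 · 1393 · 993 · 256 ≡ 1037 (mod 1501).
Since 1037 ≠ 1, base 4 is a Fermat witness: 1501 is composite.

1037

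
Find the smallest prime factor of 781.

781 is odd.
Digit sum 16, not divisible by 3.
Ends in 1: not divisible by 5.
7: 781 = 7·111 + 4
11: 781 = 11·71

11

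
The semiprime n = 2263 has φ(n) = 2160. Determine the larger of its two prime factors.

φ(n) = (p−1)(q−1) = n − (p+q) + 1, so p + q = 2263 − 2160 + 1 = 104.
p and q are the roots of t² − 104t + 2263 = 0.
Discriminant: 104² − 4·2263 = 10816 − 9052 = 1764; √1764 = 42.
q = (104 − 42)/2 = 31, p = (104 + 42)/2 = 73.
Check: 31 · 73 = 2263.

73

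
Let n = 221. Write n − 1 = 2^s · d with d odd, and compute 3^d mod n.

221 − 1 = 220 = 2^2 · 55, so d = 55.
3^1 ≡ 3 (mod 221)
3^2 ≡ 3^2 = 9 ≡ 9 (mod 221)
3^4 ≡ 9^2 = 81 ≡ 81 (mod 221)
3^8 ≡ 81^2 = 6561 ≡ 152 (mod 221)
3^16 ≡ 152^2 = 23104 ≡ 120 (mod 221)
3^32 ≡ 120^2 = 14400 ≡ 35 (mod 221)
55 = 32 + 16 + 4 + 2 + 1 in binary powers of 2.
So 3^55 ≡ 35 · 120 · 81 · 9 · 3 ≡ 198 (mod 221).
Squaring chain: 198 → 87; never reaches −1, so base 3 is a Miller–Rabin witness that 221 is composite.

198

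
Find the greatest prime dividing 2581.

2581 = 29 · 89
89 is prime.
So 2581 = 29 · 89; the largest prime factor is 89.

89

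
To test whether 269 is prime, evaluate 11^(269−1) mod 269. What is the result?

1

11^1 ≡ 11 (mod 269)
11^2 ≡ 11^2 = 121 ≡ 121 (mod 269)
11^4 ≡ 121^2 = 14641 ≡ 115 (mod 269)
11^8 ≡ 115^2 = 13225 ≡ 44 (mod 269)
11^16 ≡ 44^2 = 1936 ≡ 53 (mod 269)
11^32 ≡ 53^2 = 2809 ≡ 119 (mod 269)
11^64 ≡ 119^2 = 14161 ≡ 173 (mod 269)
11^128 ≡ 173^2 = 29929 ≡ 70 (mod 269)
11^256 ≡ 70^2 = 4900 ≡ 58 (mod 269)
268 = 256 + 8 + 4 in binary powers of 2.
So 11^268 ≡ 58 · 44 · 115 ≡ 1 (mod 269).
Since the result is 1, base 11 gives no evidence that 269 is composite.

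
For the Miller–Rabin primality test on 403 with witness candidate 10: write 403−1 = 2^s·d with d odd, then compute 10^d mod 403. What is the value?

403 − 1 = 402 = 2^1 · 201, so d = 201.
10^1 ≡ 10 (mod 403)
10^2 ≡ 10^2 = 100 ≡ 100 (mod 403)
10^4 ≡ 100^2 = 10000 ≡ 328 (mod 403)
10^8 ≡ 328^2 = 107584 ≡ 386 (mod 403)
10^16 ≡ 386^2 = 148996 ≡ 289 (mod 403)
10^32 ≡ 289^2 = 83521 ≡ 100 (mod 403)
10^64 ≡ 100^2 = 10000 ≡ 328 (mod 403)
10^128 ≡ 328^2 = 107584 ≡ 386 (mod 403)
201 = 128 + 64 + 8 + 1 in binary powers of 2.
So 10^201 ≡ 386 · 328 · 386 · 10 ≡ 64 (mod 403).
Squaring chain: 64; never reaches −1, so base 10 is a Miller–Rabin witness that 403 is composite.

64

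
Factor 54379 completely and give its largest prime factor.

54379 = 13 · 4183
4183 = 47 · 89
89 is prime.
So 54379 = 13 · 47 · 89; the largest prime factor is 89.

89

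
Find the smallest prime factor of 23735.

23735 is odd.
Digit sum 20, not divisible by 3.
Ends in 5: divisible by 5.

5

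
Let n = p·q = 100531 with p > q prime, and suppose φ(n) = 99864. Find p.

439

φ(n) = (p−1)(q−1) = n − (p+q) + 1, so p + q = 100531 − 99864 + 1 = 668.
p and q are the roots of t² − 668t + 100531 = 0.
Discriminant: 668² − 4·100531 = 446224 − 402124 = 44100; √44100 = 210.
q = (668 − 210)/2 = 229, p = (668 + 210)/2 = 439.
Check: 229 · 439 = 100531.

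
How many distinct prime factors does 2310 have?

5

2310 = 2 · 1155
1155 = 3 · 385
385 = 5 · 77
77 = 7 · 11
2310 = 2 · 3 · 5 · 7 · 11, which has 5 distinct prime factors.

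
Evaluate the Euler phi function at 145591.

Factor: 145591 = 41 · 53 · 67.
φ(145591) = (41−1) · (53−1) · (67−1) = 40 · 52 · 66 = 137280.

137280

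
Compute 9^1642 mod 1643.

413

9^1 ≡ 9 (mod 1643)
9^2 ≡ 9^2 = 81 ≡ 81 (mod 1643)
9^4 ≡ 81^2 = 6561 ≡ 1632 (mod 1643)
9^8 ≡ 1632^2 = 2663424 ≡ 121 (mod 1643)
9^16 ≡ 121^2 = 14641 ≡ 1497 (mod 1643)
9^32 ≡ 1497^2 = 2241009 ≡ 1600 (mod 1643)
9^64 ≡ 1600^2 = 2560000 ≡ 206 (mod 1643)
9^128 ≡ 206^2 = 42436 ≡ 1361 (mod 1643)
9^256 ≡ 1361^2 = 1852321 ≡ 660 (mod 1643)
9^512 ≡ 660^2 = 435600 ≡ 205 (mod 1643)
9^1024 ≡ 205^2 = 42025 ≡ 950 (mod 1643)
1642 = 1024 + 512 + 64 + 32 + 8 + 2 in binary powers of 2.
So 9^1642 ≡ 950 · 205 · 206 · 1600 · 121 · 81 ≡ 413 (mod 1643).
Since 413 ≠ 1, base 9 is a Fermat witness: 1643 is composite.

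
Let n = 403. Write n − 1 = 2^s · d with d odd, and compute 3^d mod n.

403 − 1 = 402 = 2^1 · 201, so d = 201.
3^1 ≡ 3 (mod 403)
3^2 ≡ 3^2 = 9 ≡ 9 (mod 403)
3^4 ≡ 9^2 = 81 ≡ 81 (mod 403)
3^8 ≡ 81^2 = 6561 ≡ 113 (mod 403)
3^16 ≡ 113^2 = 12769 ≡ 276 (mod 403)
3^32 ≡ 276^2 = 76176 ≡ 9 (mod 403)
3^64 ≡ 9^2 = 81 ≡ 81 (mod 403)
3^128 ≡ 81^2 = 6561 ≡ 113 (mod 403)
201 = 128 + 64 + 8 + 1 in binary powers of 2.
So 3^201 ≡ 113 · 81 · 113 · 3 ≡ 170 (mod 403).
Squaring chain: 170; never reaches −1, so base 3 is a Miller–Rabin witness that 403 is composite.

170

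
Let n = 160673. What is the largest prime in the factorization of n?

160673 = 31 · 5183
5183 = 71 · 73
73 is prime.
So 160673 = 31 · 71 · 73; the largest prime factor is 73.

73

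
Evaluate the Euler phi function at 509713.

476928

Factor: 509713 = 19 · 139 · 193.
φ(509713) = (19−1) · (139−1) · (193−1) = 18 · 138 · 192 = 476928.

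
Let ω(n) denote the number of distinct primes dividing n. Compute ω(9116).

3

9116 = 2^2 · 2279
2279 = 43 · 53
9116 = 2^2 · 43 · 53, which has 3 distinct prime factors.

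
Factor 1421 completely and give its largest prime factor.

1421 = 7 · 203
203 = 7 · 29
29 is prime.
So 1421 = 7^2 · 29; the largest prime factor is 29.

29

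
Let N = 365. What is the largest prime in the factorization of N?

73

365 = 5 · 73
73 is prime.
So 365 = 5 · 73; the largest prime factor is 73.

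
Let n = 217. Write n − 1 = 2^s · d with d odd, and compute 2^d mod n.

190

217 − 1 = 216 = 2^3 · 27, so d = 27.
2^1 ≡ 2 (mod 217)
2^2 ≡ 2^2 = 4 ≡ 4 (mod 217)
2^4 ≡ 4^2 = 16 ≡ 16 (mod 217)
2^8 ≡ 16^2 = 256 ≡ 39 (mod 217)
2^16 ≡ 39^2 = 1521 ≡ 2 (mod 217)
27 = 16 + 8 + 2 + 1 in binary powers of 2.
So 2^27 ≡ 2 · 39 · 4 · 2 ≡ 190 (mod 217).
Squaring chain: 190 → 78 → 8; never reaches −1, so base 2 is a Miller–Rabin witness that 217 is composite.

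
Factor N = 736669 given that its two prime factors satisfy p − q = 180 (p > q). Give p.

953

Since p = q + 180, we have 736669 = q(q + 180), so q² + 180q − 736669 = 0.
Discriminant: 180² + 4·736669 = 32400 + 2946676 = 2979076; √2979076 = 1726.
q = (−180 + 1726)/2 = 773, and p = q + 180 = 953.
Check: 773 · 953 = 736669.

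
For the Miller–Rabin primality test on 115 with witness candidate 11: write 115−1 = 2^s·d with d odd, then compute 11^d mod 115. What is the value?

115 − 1 = 114 = 2^1 · 57, so d = 57.
11^1 ≡ 11 (mod 115)
11^2 ≡ 11^2 = 121 ≡ 6 (mod 115)
11^4 ≡ 6^2 = 36 ≡ 36 (mod 115)
11^8 ≡ 36^2 = 1296 ≡ 31 (mod 115)
11^16 ≡ 31^2 = 961 ≡ 41 (mod 115)
11^32 ≡ 41^2 = 1681 ≡ 71 (mod 115)
57 = 32 + 16 + 8 + 1 in binary powers of 2.
So 11^57 ≡ 71 · 41 · 31 · 11 ≡ 86 (mod 115).
Squaring chain: 86; never reaches −1, so base 11 is a Miller–Rabin witness that 115 is composite.

86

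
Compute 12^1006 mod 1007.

938

12^1 ≡ 12 (mod 1007)
12^2 ≡ 12^2 = 144 ≡ 144 (mod 1007)
12^4 ≡ 144^2 = 20736 ≡ 596 (mod 1007)
12^8 ≡ 596^2 = 355216 ≡ 752 (mod 1007)
12^16 ≡ 752^2 = 565504 ≡ 577 (mod 1007)
12^32 ≡ 577^2 = 332929 ≡ 619 (mod 1007)
12^64 ≡ 619^2 = 383161 ≡ 501 (mod 1007)
12^128 ≡ 501^2 = 251001 ≡ 258 (mod 1007)
12^256 ≡ 258^2 = 66564 ≡ 102 (mod 1007)
12^512 ≡ 102^2 = 10404 ≡ 334 (mod 1007)
1006 = 512 + 256 + 128 + 64 + 32 + 8 + 4 + 2 in binary powers of 2.
So 12^1006 ≡ 334 · 102 · 258 · 501 · 619 · 752 · 596 · 144 ≡ 938 (mod 1007).
Since 938 ≠ 1, base 12 is a Fermat witness: 1007 is composite.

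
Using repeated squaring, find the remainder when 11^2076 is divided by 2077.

11^1 ≡ 11 (mod 2077)
11^2 ≡ 11^2 = 121 ≡ 121 (mod 2077)
11^4 ≡ 121^2 = 14641 ≡ 102 (mod 2077)
11^8 ≡ 102^2 = 10404 ≡ 19 (mod 2077)
11^16 ≡ 19^2 = 361 ≡ 361 (mod 2077)
11^32 ≡ 361^2 = 130321 ≡ 1547 (mod 2077)
11^64 ≡ 1547^2 = 2393209 ≡ 505 (mod 2077)
11^128 ≡ 505^2 = 255025 ≡ 1631 (mod 2077)
11^256 ≡ 1631^2 = 2660161 ≡ 1601 (mod 2077)
11^512 ≡ 1601^2 = 2563201 ≡ 183 (mod 2077)
11^1024 ≡ 183^2 = 33489 ≡ 257 (mod 2077)
11^2048 ≡ 257^2 = 66049 ≡ 1662 (mod 2077)
2076 = 2048 + 16 + 8 + 4 in binary powers of 2.
So 11^2076 ≡ 1662 · 361 · 19 · 102 ≡ 283 (mod 2077).
Since 283 ≠ 1, base 11 is a Fermat witness: 2077 is composite.

283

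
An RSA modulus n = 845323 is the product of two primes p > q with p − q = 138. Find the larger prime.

Since p = q + 138, we have 845323 = q(q + 138), so q² + 138q − 845323 = 0.
Discriminant: 138² + 4·845323 = 19044 + 3381292 = 3400336; √3400336 = 1844.
q = (−138 + 1844)/2 = 853, and p = q + 138 = 991.
Check: 853 · 991 = 845323.

991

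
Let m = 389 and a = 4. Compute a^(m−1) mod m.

1

4^1 ≡ 4 (mod 389)
4^2 ≡ 4^2 = 16 ≡ 16 (mod 389)
4^4 ≡ 16^2 = 256 ≡ 256 (mod 389)
4^8 ≡ 256^2 = 65536 ≡ 184 (mod 389)
4^16 ≡ 184^2 = 33856 ≡ 13 (mod 389)
4^32 ≡ 13^2 = 169 ≡ 169 (mod 389)
4^64 ≡ 169^2 = 28561 ≡ 164 (mod 389)
4^128 ≡ 164^2 = 26896 ≡ 55 (mod 389)
4^256 ≡ 55^2 = 3025 ≡ 302 (mod 389)
388 = 256 + 128 + 4 in binary powers of 2.
So 4^388 ≡ 302 · 55 · 256 ≡ 1 (mod 389).
Since the result is 1, base 4 gives no evidence that 389 is composite.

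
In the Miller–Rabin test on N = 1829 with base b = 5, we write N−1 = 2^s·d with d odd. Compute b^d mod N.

1462

1829 − 1 = 1828 = 2^2 · 457, so d = 457.
5^1 ≡ 5 (mod 1829)
5^2 ≡ 5^2 = 25 ≡ 25 (mod 1829)
5^4 ≡ 25^2 = 625 ≡ 625 (mod 1829)
5^8 ≡ 625^2 = 390625 ≡ 1048 (mod 1829)
5^16 ≡ 1048^2 = 1098304 ≡ 904 (mod 1829)
5^32 ≡ 904^2 = 817216 ≡ 1482 (mod 1829)
5^64 ≡ 1482^2 = 2196324 ≡ 1524 (mod 1829)
5^128 ≡ 1524^2 = 2322576 ≡ 1575 (mod 1829)
5^256 ≡ 1575^2 = 2480625 ≡ 501 (mod 1829)
457 = 256 + 128 + 64 + 8 + 1 in binary powers of 2.
So 5^457 ≡ 501 · 1575 · 1524 · 1048 · 5 ≡ 1462 (mod 1829).
Squaring chain: 1462 → 1172; never reaches −1, so base 5 is a Miller–Rabin witness that 1829 is composite.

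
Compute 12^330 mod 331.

1

12^1 ≡ 12 (mod 331)
12^2 ≡ 12^2 = 144 ≡ 144 (mod 331)
12^4 ≡ 144^2 = 20736 ≡ 214 (mod 331)
12^8 ≡ 214^2 = 45796 ≡ 118 (mod 331)
12^16 ≡ 118^2 = 13924 ≡ 22 (mod 331)
12^32 ≡ 22^2 = 484 ≡ 153 (mod 331)
12^64 ≡ 153^2 = 23409 ≡ 239 (mod 331)
12^128 ≡ 239^2 = 57121 ≡ 189 (mod 331)
12^256 ≡ 189^2 = 35721 ≡ 304 (mod 331)
330 = 256 + 64 + 8 + 2 in binary powers of 2.
So 12^330 ≡ 304 · 239 · 118 · 144 ≡ 1 (mod 331).
Since the result is 1, base 12 gives no evidence that 331 is composite.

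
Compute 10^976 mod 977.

1

10^1 ≡ 10 (mod 977)
10^2 ≡ 10^2 = 100 ≡ 100 (mod 977)
10^4 ≡ 100^2 = 10000 ≡ 230 (mod 977)
10^8 ≡ 230^2 = 52900 ≡ 142 (mod 977)
10^16 ≡ 142^2 = 20164 ≡ 624 (mod 977)
10^32 ≡ 624^2 = 389376 ≡ 530 (mod 977)
10^64 ≡ 530^2 = 280900 ≡ 501 (mod 977)
10^128 ≡ 501^2 = 251001 ≡ 889 (mod 977)
10^256 ≡ 889^2 = 790321 ≡ 905 (mod 977)
10^512 ≡ 905^2 = 819025 ≡ 299 (mod 977)
976 = 512 + 256 + 128 + 64 + 16 in binary powers of 2.
So 10^976 ≡ 299 · 905 · 889 · 501 · 624 ≡ 1 (mod 977).
Since the result is 1, base 10 gives no evidence that 977 is composite.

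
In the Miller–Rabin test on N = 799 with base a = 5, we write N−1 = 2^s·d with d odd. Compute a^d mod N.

415

799 − 1 = 798 = 2^1 · 399, so d = 399.
5^1 ≡ 5 (mod 799)
5^2 ≡ 5^2 = 25 ≡ 25 (mod 799)
5^4 ≡ 25^2 = 625 ≡ 625 (mod 799)
5^8 ≡ 625^2 = 390625 ≡ 713 (mod 799)
5^16 ≡ 713^2 = 508369 ≡ 205 (mod 799)
5^32 ≡ 205^2 = 42025 ≡ 477 (mod 799)
5^64 ≡ 477^2 = 227529 ≡ 613 (mod 799)
5^128 ≡ 613^2 = 375769 ≡ 239 (mod 799)
5^256 ≡ 239^2 = 57121 ≡ 392 (mod 799)
399 = 256 + 128 + 8 + 4 + 2 + 1 in binary powers of 2.
So 5^399 ≡ 392 · 239 · 713 · 625 · 25 · 5 ≡ 415 (mod 799).
Squaring chain: 415; never reaches −1, so base 5 is a Miller–Rabin witness that 799 is composite.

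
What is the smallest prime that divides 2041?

2041 is odd.
Digit sum 7, not divisible by 3.
Ends in 1: not divisible by 5.
7: 2041 = 7·291 + 4
11: 2041 = 11·185 + 6
13: 2041 = 13·157

13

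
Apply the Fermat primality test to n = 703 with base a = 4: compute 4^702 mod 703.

1

4^1 ≡ 4 (mod 703)
4^2 ≡ 4^2 = 16 ≡ 16 (mod 703)
4^4 ≡ 16^2 = 256 ≡ 256 (mod 703)
4^8 ≡ 256^2 = 65536 ≡ 157 (mod 703)
4^16 ≡ 157^2 = 24649 ≡ 44 (mod 703)
4^32 ≡ 44^2 = 1936 ≡ 530 (mod 703)
4^64 ≡ 530^2 = 280900 ≡ 403 (mod 703)
4^128 ≡ 403^2 = 162409 ≡ 16 (mod 703)
4^256 ≡ 16^2 = 256 ≡ 256 (mod 703)
4^512 ≡ 256^2 = 65536 ≡ 157 (mod 703)
702 = 512 + 128 + 32 + 16 + 8 + 4 + 2 in binary powers of 2.
So 4^702 ≡ 157 · 16 · 530 · 44 · 157 · 256 · 16 ≡ 1 (mod 703).
Since the result is 1, base 4 gives no evidence that 703 is composite.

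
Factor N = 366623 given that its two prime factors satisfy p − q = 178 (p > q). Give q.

523

Since p = q + 178, we have 366623 = q(q + 178), so q² + 178q − 366623 = 0.
Discriminant: 178² + 4·366623 = 31684 + 1466492 = 1498176; √1498176 = 1224.
q = (−178 + 1224)/2 = 523, and p = q + 178 = 701.
Check: 523 · 701 = 366623.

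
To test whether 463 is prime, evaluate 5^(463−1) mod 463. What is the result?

5^1 ≡ 5 (mod 463)
5^2 ≡ 5^2 = 25 ≡ 25 (mod 463)
5^4 ≡ 25^2 = 625 ≡ 162 (mod 463)
5^8 ≡ 162^2 = 26244 ≡ 316 (mod 463)
5^16 ≡ 316^2 = 99856 ≡ 311 (mod 463)
5^32 ≡ 311^2 = 96721 ≡ 417 (mod 463)
5^64 ≡ 417^2 = 173889 ≡ 264 (mod 463)
5^128 ≡ 264^2 = 69696 ≡ 246 (mod 463)
5^256 ≡ 246^2 = 60516 ≡ 326 (mod 463)
462 = 256 + 128 + 64 + 8 + 4 + 2 in binary powers of 2.
So 5^462 ≡ 326 · 246 · 264 · 316 · 162 · 25 ≡ 1 (mod 463).
Since the result is 1, base 5 gives no evidence that 463 is composite.

1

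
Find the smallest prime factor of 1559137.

1559137 is odd.
Digit sum 31, not divisible by 3.
Ends in 7: not divisible by 5.
7: 1559137 = 7·222733 + 6
11: 1559137 = 11·141739 + 8
13: 1559137 = 13·119933 + 8
17: 1559137 = 17·91713 + 16
19: 1559137 = 19·82059 + 16
23: 1559137 = 23·67788 + 13
29: 1559137 = 29·53763 + 10
31: 1559137 = 31·50294 + 23
37: 1559137 = 37·42138 + 31
41: 1559137 = 41·38027 + 30
43: 1559137 = 43·36259

43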